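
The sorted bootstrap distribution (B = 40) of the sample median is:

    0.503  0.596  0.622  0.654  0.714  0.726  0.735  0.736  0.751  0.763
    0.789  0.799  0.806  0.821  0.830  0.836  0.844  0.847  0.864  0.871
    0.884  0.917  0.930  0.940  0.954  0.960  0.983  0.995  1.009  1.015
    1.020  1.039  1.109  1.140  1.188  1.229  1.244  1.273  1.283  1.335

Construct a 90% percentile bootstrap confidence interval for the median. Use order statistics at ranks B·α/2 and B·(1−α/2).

α = 0.10; lower rank = 40 × 0.050 = 2; upper rank = 40 × 0.950 = 38.
The 2nd smallest replicate is 0.596; the 38th is 1.273.

(0.596, 1.273)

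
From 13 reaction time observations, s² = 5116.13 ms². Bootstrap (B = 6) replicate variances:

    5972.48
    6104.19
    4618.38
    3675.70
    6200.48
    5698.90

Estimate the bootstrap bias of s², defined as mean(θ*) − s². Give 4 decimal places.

mean(θ*) = (5972.48 + 6104.19 + 4618.38 + 3675.70 + 6200.48 + 5698.90) / 6 = 5378.35500
bias = 5378.35500 − 5116.13

bias = +262.2250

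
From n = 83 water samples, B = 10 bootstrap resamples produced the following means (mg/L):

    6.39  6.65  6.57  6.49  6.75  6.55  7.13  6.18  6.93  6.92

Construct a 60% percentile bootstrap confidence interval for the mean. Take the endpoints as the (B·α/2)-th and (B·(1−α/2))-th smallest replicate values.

Sorted replicates: 6.18, 6.39, 6.49, 6.55, 6.57, 6.65, 6.75, 6.92, 6.93, 7.13
α = 0.40; lower rank = 10 × 0.200 = 2; upper rank = 10 × 0.800 = 8.
The 2nd smallest replicate is 6.39; the 8th is 6.92.

(6.39, 6.92)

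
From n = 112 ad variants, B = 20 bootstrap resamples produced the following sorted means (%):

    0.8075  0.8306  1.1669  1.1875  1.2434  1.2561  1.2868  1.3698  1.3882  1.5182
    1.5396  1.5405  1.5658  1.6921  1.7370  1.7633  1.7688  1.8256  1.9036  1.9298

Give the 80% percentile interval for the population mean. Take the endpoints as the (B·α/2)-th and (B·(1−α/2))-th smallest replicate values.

(0.8306, 1.8256)

α = 0.20; lower rank = 20 × 0.100 = 2; upper rank = 20 × 0.900 = 18.
The 2nd smallest replicate is 0.8306; the 18th is 1.8256.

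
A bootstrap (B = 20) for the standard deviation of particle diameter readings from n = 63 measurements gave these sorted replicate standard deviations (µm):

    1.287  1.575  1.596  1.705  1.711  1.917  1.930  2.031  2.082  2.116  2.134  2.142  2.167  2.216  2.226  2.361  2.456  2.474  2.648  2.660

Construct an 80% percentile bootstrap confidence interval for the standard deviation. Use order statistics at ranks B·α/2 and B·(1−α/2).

(1.575, 2.474)

α = 0.20; lower rank = 20 × 0.100 = 2; upper rank = 20 × 0.900 = 18.
The 2nd smallest replicate is 1.575; the 18th is 2.474.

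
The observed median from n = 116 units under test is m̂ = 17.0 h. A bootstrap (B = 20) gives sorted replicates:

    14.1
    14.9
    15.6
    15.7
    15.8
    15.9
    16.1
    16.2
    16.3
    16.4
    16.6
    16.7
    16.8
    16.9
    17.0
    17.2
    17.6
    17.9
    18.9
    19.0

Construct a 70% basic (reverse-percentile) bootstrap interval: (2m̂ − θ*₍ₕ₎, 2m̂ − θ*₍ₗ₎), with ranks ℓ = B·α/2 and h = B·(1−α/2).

Percentile endpoints at ranks 3 and 17: θ*₍3₎ = 15.6, θ*₍17₎ = 17.6.
Basic interval reflects these around m̂:
  lower = 2 × 17.0 − 17.6 = 16.4
  upper = 2 × 17.0 − 15.6 = 18.4

(16.4, 18.4)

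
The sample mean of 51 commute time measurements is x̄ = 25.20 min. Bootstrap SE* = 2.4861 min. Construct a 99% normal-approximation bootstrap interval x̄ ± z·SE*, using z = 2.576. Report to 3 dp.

(18.796, 31.604)

Margin = 2.576 × 2.4861 = 6.4042
Interval: 25.20 ± 6.4042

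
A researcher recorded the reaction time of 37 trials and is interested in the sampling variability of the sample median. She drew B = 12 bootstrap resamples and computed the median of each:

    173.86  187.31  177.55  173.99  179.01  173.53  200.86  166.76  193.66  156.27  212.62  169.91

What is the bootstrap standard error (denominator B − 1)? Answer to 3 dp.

Bootstrap SE is the standard deviation of the 12 replicate medians.
Mean of replicates: (173.86 + 187.31 + 177.55 + 173.99 + 179.01 + 173.53 + 200.86 + 166.76 + 193.66 + 156.27 + 212.62 + 169.91) / 12 = 2165.3300 / 12 = 180.4442
Sum of squared deviations: (−6.5842)² + (+6.8658)² + (−2.8942)² + (−6.4542)² + (−1.4342)² + (−6.9142)² + (+20.4158)² + (−13.6842)² + (+13.2158)² + (−24.1742)² + (+32.1758)² + (−10.5342)² = 2699.7501
Variance = 2699.7501 / 11 = 245.4318
SE* = √245.4318

SE* = 15.666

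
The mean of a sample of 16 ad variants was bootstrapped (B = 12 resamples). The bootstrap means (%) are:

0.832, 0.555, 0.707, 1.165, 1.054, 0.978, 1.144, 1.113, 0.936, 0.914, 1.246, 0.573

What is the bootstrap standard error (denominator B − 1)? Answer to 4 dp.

SE* = 0.2295

Bootstrap SE is the standard deviation of the 12 replicate means.
Mean of replicates: (0.832 + 0.555 + 0.707 + 1.165 + 1.054 + 0.978 + 1.144 + 1.113 + 0.936 + 0.914 + 1.246 + 0.573) / 12 = 11.21700 / 12 = 0.93475
Sum of squared deviations: (−0.10275)² + (−0.37975)² + (−0.22775)² + (+0.23025)² + (+0.11925)² + (+0.04325)² + (+0.20925)² + (+0.17825)² + (+0.00125)² + (−0.02075)² + (+0.31125)² + (−0.36175)² = 0.57947
Variance = 0.57947 / 11 = 0.05268
SE* = √0.05268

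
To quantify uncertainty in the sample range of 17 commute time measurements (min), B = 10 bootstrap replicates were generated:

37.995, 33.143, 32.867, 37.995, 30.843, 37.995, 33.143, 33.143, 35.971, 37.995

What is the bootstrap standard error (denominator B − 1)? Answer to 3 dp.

SE* = 2.766

Bootstrap SE is the standard deviation of the 10 replicate ranges.
Mean of replicates: (37.995 + 33.143 + 32.867 + 37.995 + 30.843 + 37.995 + 33.143 + 33.143 + 35.971 + 37.995) / 10 = 351.0900 / 10 = 35.1090
Sum of squared deviations: (+2.8860)² + (−1.9660)² + (−2.2420)² + (+2.8860)² + (−4.2660)² + (+2.8860)² + (−1.9660)² + (−1.9660)² + (+0.8620)² + (+2.8860)² = 68.8798
Variance = 68.8798 / 9 = 7.6533
SE* = √7.6533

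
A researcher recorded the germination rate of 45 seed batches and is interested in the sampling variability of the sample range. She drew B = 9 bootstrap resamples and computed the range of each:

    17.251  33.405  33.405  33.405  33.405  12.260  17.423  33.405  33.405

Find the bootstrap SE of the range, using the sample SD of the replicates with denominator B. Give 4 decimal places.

Bootstrap SE is the standard deviation of the 9 replicate ranges.
Mean of replicates: (17.251 + 33.405 + 33.405 + 33.405 + 33.405 + 12.260 + 17.423 + 33.405 + 33.405) / 9 = 247.36400 / 9 = 27.48489
Sum of squared deviations: (−10.23389)² + (+5.92011)² + (+5.92011)² + (+5.92011)² + (+5.92011)² + (−15.22489)² + (−10.06189)² + (+5.92011)² + (+5.92011)² = 648.05762
Variance = 648.05762 / 9 = 72.00640
SE* = √72.00640

SE* = 8.4857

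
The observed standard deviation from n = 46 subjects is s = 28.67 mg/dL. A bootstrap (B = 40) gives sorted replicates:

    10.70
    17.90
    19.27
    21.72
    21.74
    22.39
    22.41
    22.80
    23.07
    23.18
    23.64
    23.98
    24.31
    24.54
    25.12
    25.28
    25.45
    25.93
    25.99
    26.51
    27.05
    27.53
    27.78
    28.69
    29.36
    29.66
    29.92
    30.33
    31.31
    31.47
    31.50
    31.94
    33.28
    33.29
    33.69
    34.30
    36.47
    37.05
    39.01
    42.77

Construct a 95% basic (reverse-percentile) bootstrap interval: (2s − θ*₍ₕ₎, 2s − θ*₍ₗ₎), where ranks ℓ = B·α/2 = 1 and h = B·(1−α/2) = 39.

(18.33, 46.64)

Percentile endpoints at ranks 1 and 39: θ*₍1₎ = 10.70, θ*₍39₎ = 39.01.
Basic interval reflects these around s:
  lower = 2 × 28.67 − 39.01 = 18.33
  upper = 2 × 28.67 − 10.70 = 46.64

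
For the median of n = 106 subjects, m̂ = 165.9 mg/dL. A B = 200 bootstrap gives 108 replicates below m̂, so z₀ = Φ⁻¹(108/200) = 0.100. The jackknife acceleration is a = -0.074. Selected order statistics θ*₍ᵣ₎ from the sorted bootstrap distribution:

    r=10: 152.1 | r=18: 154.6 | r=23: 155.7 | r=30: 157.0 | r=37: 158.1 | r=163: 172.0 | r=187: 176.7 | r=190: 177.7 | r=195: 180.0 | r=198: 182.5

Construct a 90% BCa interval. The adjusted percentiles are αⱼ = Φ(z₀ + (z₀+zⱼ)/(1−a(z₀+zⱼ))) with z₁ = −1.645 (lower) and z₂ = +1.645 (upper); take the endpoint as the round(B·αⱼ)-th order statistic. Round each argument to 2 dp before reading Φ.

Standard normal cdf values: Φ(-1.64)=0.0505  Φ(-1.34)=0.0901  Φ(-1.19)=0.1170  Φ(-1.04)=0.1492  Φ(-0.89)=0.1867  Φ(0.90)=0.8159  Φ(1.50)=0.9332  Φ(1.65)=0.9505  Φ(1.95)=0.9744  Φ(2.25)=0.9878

(152.1, 177.7)

Lower: z₀ + z₁ = 0.100 + (-1.645) = -1.545; 1 − a(z₀+z₁) = 1 − (-0.074)(-1.545) = 0.8857; argument = 0.100 + (-1.545)/0.8857 = -1.6444 → -1.64.
α₁ = Φ(-1.64) = 0.0505; rank = round(200 × 0.0505) = 10; θ*₍10₎ = 152.1.
Upper: z₀ + z₂ = 1.745; 1 − a(z₀+z₂) = 1.1291; argument = 1.6454 → 1.65; α₂ = 0.9505; rank = 190; θ*₍190₎ = 177.7.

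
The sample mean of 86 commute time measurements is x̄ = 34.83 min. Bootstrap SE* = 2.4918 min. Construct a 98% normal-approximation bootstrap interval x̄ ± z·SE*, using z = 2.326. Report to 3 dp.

(29.034, 40.626)

Margin = 2.326 × 2.4918 = 5.7959
Interval: 34.83 ± 5.7959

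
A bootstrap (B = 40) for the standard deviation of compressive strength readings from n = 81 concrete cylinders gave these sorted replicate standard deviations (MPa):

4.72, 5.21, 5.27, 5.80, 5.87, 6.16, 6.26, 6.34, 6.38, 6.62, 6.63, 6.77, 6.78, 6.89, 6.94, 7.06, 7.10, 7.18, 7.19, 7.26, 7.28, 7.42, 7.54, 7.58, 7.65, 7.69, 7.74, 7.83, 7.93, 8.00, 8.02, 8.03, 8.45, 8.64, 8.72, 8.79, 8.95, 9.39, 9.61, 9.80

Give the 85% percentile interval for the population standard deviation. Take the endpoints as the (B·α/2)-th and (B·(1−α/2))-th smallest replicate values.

α = 0.15; lower rank = 40 × 0.075 = 3; upper rank = 40 × 0.925 = 37.
The 3rd smallest replicate is 5.27; the 37th is 8.95.

(5.27, 8.95)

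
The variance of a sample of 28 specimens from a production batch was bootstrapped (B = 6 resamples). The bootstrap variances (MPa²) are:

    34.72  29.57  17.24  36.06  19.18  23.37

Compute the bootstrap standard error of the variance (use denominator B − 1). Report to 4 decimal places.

Bootstrap SE is the standard deviation of the 6 replicate variances.
Mean of replicates: (34.72 + 29.57 + 17.24 + 36.06 + 19.18 + 23.37) / 6 = 160.14000 / 6 = 26.69000
Sum of squared deviations: (+8.03000)² + (+2.88000)² + (−9.45000)² + (+9.37000)² + (−7.51000)² + (−3.32000)² = 317.29720
Variance = 317.29720 / 5 = 63.45944
SE* = √63.45944

SE* = 7.9661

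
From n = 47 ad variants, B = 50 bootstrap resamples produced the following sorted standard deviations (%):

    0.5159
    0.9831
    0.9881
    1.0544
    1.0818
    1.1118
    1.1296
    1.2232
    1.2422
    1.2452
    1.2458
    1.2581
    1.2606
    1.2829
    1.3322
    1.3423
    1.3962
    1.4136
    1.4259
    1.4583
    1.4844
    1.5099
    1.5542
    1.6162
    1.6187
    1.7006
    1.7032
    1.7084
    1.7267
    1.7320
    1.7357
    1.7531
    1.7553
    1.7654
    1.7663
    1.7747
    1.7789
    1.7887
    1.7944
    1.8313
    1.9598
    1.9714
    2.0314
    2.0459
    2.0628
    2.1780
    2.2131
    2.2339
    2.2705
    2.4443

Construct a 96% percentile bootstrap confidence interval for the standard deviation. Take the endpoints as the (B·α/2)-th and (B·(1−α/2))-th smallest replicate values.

(0.5159, 2.2705)

α = 0.04; lower rank = 50 × 0.020 = 1; upper rank = 50 × 0.980 = 49.
The 1st smallest replicate is 0.5159; the 49th is 2.2705.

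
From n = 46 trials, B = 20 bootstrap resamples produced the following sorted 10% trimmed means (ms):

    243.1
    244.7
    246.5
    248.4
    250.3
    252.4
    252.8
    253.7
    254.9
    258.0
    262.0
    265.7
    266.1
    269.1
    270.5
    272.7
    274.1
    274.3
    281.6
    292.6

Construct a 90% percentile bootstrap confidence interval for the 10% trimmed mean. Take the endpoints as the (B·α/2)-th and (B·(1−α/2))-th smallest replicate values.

α = 0.10; lower rank = 20 × 0.050 = 1; upper rank = 20 × 0.950 = 19.
The 1st smallest replicate is 243.1; the 19th is 281.6.

(243.1, 281.6)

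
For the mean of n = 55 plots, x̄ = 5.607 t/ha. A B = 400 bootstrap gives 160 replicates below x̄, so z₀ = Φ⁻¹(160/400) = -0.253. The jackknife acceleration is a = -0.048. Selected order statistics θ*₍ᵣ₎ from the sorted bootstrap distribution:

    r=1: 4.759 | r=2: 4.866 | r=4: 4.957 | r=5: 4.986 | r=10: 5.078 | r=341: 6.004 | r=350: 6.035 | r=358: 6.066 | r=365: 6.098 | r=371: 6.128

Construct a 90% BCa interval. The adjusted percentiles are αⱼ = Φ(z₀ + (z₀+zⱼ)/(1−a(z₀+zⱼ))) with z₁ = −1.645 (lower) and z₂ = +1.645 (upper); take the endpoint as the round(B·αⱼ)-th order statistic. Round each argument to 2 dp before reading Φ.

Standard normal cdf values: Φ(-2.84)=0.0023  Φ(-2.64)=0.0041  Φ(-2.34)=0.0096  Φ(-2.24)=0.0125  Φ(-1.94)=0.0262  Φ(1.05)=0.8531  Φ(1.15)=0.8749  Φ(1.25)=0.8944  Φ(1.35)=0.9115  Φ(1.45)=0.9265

Lower: z₀ + z₁ = -0.253 + (-1.645) = -1.898; 1 − a(z₀+z₁) = 1 − (-0.048)(-1.898) = 0.9089; argument = -0.253 + (-1.898)/0.9089 = -2.3412 → -2.34.
α₁ = Φ(-2.34) = 0.0096; rank = round(400 × 0.0096) = 4; θ*₍4₎ = 4.957.
Upper: z₀ + z₂ = 1.392; 1 − a(z₀+z₂) = 1.0668; argument = 1.0518 → 1.05; α₂ = 0.8531; rank = 341; θ*₍341₎ = 6.004.

(4.957, 6.004)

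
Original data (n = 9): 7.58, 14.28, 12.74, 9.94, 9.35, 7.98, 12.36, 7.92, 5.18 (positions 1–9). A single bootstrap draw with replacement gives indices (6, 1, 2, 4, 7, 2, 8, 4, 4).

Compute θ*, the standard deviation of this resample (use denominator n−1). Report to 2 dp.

Resample values: 7.98, 7.58, 14.28, 9.94, 12.36, 14.28, 7.92, 9.94, 9.94.
Mean = 10.4689; sum of squared deviations = 54.5017
s² = 54.5017 / 8 = 6.8127
s = √6.8127 = 2.61

θ* = 2.61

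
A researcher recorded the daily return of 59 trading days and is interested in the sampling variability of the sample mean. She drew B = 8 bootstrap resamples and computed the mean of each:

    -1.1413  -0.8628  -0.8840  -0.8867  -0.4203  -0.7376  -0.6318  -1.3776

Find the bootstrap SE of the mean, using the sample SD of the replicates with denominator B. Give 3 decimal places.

SE* = 0.276

Bootstrap SE is the standard deviation of the 8 replicate means.
Mean of replicates: ((-1.1413) + (-0.8628) + (-0.8840) + (-0.8867) + (-0.4203) + (-0.7376) + (-0.6318) + (-1.3776)) / 8 = -6.94210 / 8 = -0.86776
Sum of squared deviations: (−0.27354)² + (+0.00496)² + (−0.01624)² + (−0.01894)² + (+0.44746)² + (+0.13016)² + (+0.23596)² + (−0.50984)² = 0.60825
Variance = 0.60825 / 8 = 0.07603
SE* = √0.07603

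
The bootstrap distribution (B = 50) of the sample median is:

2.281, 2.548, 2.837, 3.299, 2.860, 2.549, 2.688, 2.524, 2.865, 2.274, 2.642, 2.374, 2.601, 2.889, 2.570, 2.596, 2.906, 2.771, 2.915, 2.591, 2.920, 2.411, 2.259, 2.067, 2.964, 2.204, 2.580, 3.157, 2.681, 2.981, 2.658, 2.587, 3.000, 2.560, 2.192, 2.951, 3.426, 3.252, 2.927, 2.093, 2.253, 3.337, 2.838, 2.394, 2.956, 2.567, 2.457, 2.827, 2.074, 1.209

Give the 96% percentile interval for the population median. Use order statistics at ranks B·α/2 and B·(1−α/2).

(1.209, 3.337)

Sorted replicates: 1.209, 2.067, 2.074, 2.093, 2.192, 2.204, 2.253, 2.259, 2.274, 2.281, 2.374, 2.394, 2.411, 2.457, 2.524, 2.548, 2.549, 2.560, 2.567, 2.570, 2.580, 2.587, 2.591, 2.596, 2.601, 2.642, 2.658, 2.681, 2.688, 2.771, 2.827, 2.837, 2.838, 2.860, 2.865, 2.889, 2.906, 2.915, 2.920, 2.927, 2.951, 2.956, 2.964, 2.981, 3.000, 3.157, 3.252, 3.299, 3.337, 3.426
α = 0.04; lower rank = 50 × 0.020 = 1; upper rank = 50 × 0.980 = 49.
The 1st smallest replicate is 1.209; the 49th is 3.337.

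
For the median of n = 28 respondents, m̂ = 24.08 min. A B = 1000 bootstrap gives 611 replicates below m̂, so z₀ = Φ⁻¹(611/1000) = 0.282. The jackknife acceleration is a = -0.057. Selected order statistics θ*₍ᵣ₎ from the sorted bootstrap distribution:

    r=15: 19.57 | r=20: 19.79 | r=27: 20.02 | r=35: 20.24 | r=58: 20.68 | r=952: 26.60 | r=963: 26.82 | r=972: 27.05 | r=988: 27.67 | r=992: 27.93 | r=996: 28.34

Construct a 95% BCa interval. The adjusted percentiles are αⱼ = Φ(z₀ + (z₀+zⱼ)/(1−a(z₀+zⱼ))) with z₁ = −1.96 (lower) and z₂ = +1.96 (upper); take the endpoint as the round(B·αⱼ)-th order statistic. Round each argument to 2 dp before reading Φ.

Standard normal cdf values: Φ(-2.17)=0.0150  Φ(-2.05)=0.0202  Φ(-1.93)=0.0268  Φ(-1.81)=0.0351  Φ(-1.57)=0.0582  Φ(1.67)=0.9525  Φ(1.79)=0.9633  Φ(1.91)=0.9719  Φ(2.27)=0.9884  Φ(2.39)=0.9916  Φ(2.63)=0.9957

Lower: z₀ + z₁ = 0.282 + (-1.960) = -1.678; 1 − a(z₀+z₁) = 1 − (-0.057)(-1.678) = 0.9044; argument = 0.282 + (-1.678)/0.9044 = -1.5735 → -1.57.
α₁ = Φ(-1.57) = 0.0582; rank = round(1000 × 0.0582) = 58; θ*₍58₎ = 20.68.
Upper: z₀ + z₂ = 2.242; 1 − a(z₀+z₂) = 1.1278; argument = 2.2700 → 2.27; α₂ = 0.9884; rank = 988; θ*₍988₎ = 27.67.

(20.68, 27.67)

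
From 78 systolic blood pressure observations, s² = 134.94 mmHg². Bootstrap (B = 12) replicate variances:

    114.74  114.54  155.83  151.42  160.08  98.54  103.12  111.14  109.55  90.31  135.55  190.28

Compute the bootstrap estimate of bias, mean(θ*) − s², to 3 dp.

bias = −7.015

mean(θ*) = (114.74 + 114.54 + 155.83 + 151.42 + 160.08 + 98.54 + 103.12 + 111.14 + 109.55 + 90.31 + 135.55 + 190.28) / 12 = 127.9250
bias = 127.9250 − 134.94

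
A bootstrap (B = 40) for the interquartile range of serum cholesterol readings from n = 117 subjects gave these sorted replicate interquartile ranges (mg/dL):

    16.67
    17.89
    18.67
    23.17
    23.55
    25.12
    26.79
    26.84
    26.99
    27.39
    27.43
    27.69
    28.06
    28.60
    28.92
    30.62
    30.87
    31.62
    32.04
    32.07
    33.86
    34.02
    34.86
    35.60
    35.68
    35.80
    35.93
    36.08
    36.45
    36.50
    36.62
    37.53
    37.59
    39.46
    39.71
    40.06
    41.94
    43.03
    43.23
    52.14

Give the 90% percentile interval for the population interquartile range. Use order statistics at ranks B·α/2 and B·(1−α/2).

(17.89, 43.03)

α = 0.10; lower rank = 40 × 0.050 = 2; upper rank = 40 × 0.950 = 38.
The 2nd smallest replicate is 17.89; the 38th is 43.03.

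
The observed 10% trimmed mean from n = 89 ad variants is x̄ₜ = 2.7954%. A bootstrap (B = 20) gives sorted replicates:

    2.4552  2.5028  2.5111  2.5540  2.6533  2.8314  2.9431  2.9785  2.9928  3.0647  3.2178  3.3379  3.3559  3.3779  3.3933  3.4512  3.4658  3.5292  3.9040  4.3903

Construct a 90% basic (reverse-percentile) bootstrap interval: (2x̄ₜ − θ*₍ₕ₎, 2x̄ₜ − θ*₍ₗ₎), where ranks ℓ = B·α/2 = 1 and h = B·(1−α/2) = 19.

Percentile endpoints at ranks 1 and 19: θ*₍1₎ = 2.4552, θ*₍19₎ = 3.9040.
Basic interval reflects these around x̄ₜ:
  lower = 2 × 2.7954 − 3.9040 = 1.6868
  upper = 2 × 2.7954 − 2.4552 = 3.1356

(1.6868, 3.1356)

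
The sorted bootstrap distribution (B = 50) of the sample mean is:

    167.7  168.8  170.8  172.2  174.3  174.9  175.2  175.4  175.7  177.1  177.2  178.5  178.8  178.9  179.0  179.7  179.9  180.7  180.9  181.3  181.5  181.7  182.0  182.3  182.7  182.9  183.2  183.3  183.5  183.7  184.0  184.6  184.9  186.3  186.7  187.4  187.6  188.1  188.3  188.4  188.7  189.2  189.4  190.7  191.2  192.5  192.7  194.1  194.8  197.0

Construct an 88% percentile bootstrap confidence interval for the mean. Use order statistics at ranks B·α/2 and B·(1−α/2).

(170.8, 192.7)

α = 0.12; lower rank = 50 × 0.060 = 3; upper rank = 50 × 0.940 = 47.
The 3rd smallest replicate is 170.8; the 47th is 192.7.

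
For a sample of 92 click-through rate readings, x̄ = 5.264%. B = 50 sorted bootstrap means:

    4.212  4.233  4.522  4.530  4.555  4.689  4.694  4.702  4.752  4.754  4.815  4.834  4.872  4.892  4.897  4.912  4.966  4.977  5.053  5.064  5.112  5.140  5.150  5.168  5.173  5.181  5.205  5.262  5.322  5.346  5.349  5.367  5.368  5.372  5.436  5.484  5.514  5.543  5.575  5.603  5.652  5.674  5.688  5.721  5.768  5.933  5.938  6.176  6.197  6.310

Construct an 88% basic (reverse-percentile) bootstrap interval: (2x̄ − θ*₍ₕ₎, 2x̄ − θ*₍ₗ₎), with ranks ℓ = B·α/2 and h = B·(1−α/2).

(4.590, 6.006)

Percentile endpoints at ranks 3 and 47: θ*₍3₎ = 4.522, θ*₍47₎ = 5.938.
Basic interval reflects these around x̄:
  lower = 2 × 5.264 − 5.938 = 4.590
  upper = 2 × 5.264 − 4.522 = 6.006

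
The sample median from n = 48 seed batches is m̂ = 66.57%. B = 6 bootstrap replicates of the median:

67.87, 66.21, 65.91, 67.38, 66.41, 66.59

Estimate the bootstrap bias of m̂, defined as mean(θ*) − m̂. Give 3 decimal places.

bias = +0.158

mean(θ*) = (67.87 + 66.21 + 65.91 + 67.38 + 66.41 + 66.59) / 6 = 66.7283
bias = 66.7283 − 66.57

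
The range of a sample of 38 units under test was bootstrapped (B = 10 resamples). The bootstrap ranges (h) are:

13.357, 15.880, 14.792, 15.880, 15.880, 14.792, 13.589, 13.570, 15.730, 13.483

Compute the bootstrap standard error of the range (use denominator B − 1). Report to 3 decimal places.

SE* = 1.108

Bootstrap SE is the standard deviation of the 10 replicate ranges.
Mean of replicates: (13.357 + 15.880 + 14.792 + 15.880 + 15.880 + 14.792 + 13.589 + 13.570 + 15.730 + 13.483) / 10 = 146.9530 / 10 = 14.6953
Sum of squared deviations: (−1.3383)² + (+1.1847)² + (+0.0967)² + (+1.1847)² + (+1.1847)² + (+0.0967)² + (−1.1063)² + (−1.1253)² + (+1.0347)² + (−1.2123)² = 11.0508
Variance = 11.0508 / 9 = 1.2279
SE* = √1.2279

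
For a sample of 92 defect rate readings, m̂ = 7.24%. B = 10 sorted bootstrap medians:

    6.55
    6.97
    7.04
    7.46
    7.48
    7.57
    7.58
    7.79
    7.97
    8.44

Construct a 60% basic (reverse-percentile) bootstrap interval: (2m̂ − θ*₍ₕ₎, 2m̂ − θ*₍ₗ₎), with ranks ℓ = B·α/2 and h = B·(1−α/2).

(6.69, 7.51)

Percentile endpoints at ranks 2 and 8: θ*₍2₎ = 6.97, θ*₍8₎ = 7.79.
Basic interval reflects these around m̂:
  lower = 2 × 7.24 − 7.79 = 6.69
  upper = 2 × 7.24 − 6.97 = 7.51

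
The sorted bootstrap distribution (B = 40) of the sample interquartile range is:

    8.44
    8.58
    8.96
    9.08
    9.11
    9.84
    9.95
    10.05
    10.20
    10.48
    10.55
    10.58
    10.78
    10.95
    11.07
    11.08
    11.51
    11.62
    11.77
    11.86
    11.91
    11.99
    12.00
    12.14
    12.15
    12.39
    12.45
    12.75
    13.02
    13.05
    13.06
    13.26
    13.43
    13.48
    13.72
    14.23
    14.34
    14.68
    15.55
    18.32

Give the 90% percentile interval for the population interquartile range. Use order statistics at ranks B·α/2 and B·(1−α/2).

(8.58, 14.68)

α = 0.10; lower rank = 40 × 0.050 = 2; upper rank = 40 × 0.950 = 38.
The 2nd smallest replicate is 8.58; the 38th is 14.68.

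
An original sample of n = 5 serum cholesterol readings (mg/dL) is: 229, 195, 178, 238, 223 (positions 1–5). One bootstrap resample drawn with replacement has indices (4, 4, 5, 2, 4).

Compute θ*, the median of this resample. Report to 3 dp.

Resample values: 238, 238, 223, 195, 238.
Sorted: 195, 223, 238, 238, 238
Median = middle value = 238.000

θ* = 238.000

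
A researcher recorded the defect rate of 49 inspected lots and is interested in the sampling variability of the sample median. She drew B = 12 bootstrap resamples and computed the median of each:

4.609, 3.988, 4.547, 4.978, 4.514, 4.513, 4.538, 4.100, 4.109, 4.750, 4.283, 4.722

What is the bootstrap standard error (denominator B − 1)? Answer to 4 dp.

Bootstrap SE is the standard deviation of the 12 replicate medians.
Mean of replicates: (4.609 + 3.988 + 4.547 + 4.978 + 4.514 + 4.513 + 4.538 + 4.100 + 4.109 + 4.750 + 4.283 + 4.722) / 12 = 53.65100 / 12 = 4.47092
Sum of squared deviations: (+0.13808)² + (−0.48292)² + (+0.07608)² + (+0.50708)² + (+0.04308)² + (+0.04208)² + (+0.06708)² + (−0.37092)² + (−0.36192)² + (+0.27908)² + (−0.18792)² + (+0.25108)² = 0.96813
Variance = 0.96813 / 11 = 0.08801
SE* = √0.08801

SE* = 0.2967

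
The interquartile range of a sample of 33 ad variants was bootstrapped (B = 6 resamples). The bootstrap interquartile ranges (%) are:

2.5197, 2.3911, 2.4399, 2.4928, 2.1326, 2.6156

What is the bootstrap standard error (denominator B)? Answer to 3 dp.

SE* = 0.151

Bootstrap SE is the standard deviation of the 6 replicate interquartile ranges.
Mean of replicates: (2.5197 + 2.3911 + 2.4399 + 2.4928 + 2.1326 + 2.6156) / 6 = 14.59170 / 6 = 2.43195
Sum of squared deviations: (+0.08775)² + (−0.04085)² + (+0.00795)² + (+0.06085)² + (−0.29935)² + (+0.18365)² = 0.13647
Variance = 0.13647 / 6 = 0.02275
SE* = √0.02275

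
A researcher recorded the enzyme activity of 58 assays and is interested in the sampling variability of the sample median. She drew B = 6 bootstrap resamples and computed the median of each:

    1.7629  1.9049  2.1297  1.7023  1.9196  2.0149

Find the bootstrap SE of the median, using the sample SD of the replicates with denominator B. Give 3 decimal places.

SE* = 0.144

Bootstrap SE is the standard deviation of the 6 replicate medians.
Mean of replicates: (1.7629 + 1.9049 + 2.1297 + 1.7023 + 1.9196 + 2.0149) / 6 = 11.43430 / 6 = 1.90572
Sum of squared deviations: (−0.14282)² + (−0.00082)² + (+0.22398)² + (−0.20342)² + (+0.01388)² + (+0.10918)² = 0.12406
Variance = 0.12406 / 6 = 0.02068
SE* = √0.02068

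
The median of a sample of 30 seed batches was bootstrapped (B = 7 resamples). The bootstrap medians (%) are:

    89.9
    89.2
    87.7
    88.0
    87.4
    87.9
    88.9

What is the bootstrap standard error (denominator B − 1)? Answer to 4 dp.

Bootstrap SE is the standard deviation of the 7 replicate medians.
Mean of replicates: (89.9 + 89.2 + 87.7 + 88.0 + 87.4 + 87.9 + 88.9) / 7 = 619.00000 / 7 = 88.42857
Sum of squared deviations: (+1.47143)² + (+0.77143)² + (−0.72857)² + (−0.42857)² + (−1.02857)² + (−0.52857)² + (+0.47143)² = 5.03429
Variance = 5.03429 / 6 = 0.83905
SE* = √0.83905

SE* = 0.9160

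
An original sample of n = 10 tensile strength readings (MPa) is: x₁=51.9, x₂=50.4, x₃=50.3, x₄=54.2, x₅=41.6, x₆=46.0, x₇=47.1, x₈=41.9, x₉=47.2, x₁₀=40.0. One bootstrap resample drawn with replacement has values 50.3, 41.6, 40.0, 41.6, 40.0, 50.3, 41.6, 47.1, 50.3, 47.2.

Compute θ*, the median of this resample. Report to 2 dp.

Sorted: 40.0, 40.0, 41.6, 41.6, 41.6, 47.1, 47.2, 50.3, 50.3, 50.3
Median = average of the two middle values = 44.35

θ* = 44.35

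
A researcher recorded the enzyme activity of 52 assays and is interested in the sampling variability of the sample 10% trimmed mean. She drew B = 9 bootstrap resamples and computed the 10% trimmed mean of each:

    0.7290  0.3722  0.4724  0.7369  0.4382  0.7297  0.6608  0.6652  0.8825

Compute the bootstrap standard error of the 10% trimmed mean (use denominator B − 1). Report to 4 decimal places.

SE* = 0.1678

Bootstrap SE is the standard deviation of the 9 replicate 10% trimmed means.
Mean of replicates: (0.7290 + 0.3722 + 0.4724 + 0.7369 + 0.4382 + 0.7297 + 0.6608 + 0.6652 + 0.8825) / 9 = 5.68690 / 9 = 0.63188
Sum of squared deviations: (+0.09712)² + (−0.25968)² + (−0.15948)² + (+0.10502)² + (−0.19368)² + (+0.09782)² + (+0.02892)² + (+0.03332)² + (+0.25062)² = 0.22517
Variance = 0.22517 / 8 = 0.02815
SE* = √0.02815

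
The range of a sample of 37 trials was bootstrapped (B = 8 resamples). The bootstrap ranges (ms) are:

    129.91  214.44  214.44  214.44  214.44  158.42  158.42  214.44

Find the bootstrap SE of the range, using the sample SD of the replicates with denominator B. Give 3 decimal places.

SE* = 32.772

Bootstrap SE is the standard deviation of the 8 replicate ranges.
Mean of replicates: (129.91 + 214.44 + 214.44 + 214.44 + 214.44 + 158.42 + 158.42 + 214.44) / 8 = 1518.9500 / 8 = 189.8688
Sum of squared deviations: (−59.9588)² + (+24.5712)² + (+24.5712)² + (+24.5712)² + (+24.5712)² + (−31.4488)² + (−31.4488)² + (+24.5712)² = 8591.8311
Variance = 8591.8311 / 8 = 1073.9789
SE* = √1073.9789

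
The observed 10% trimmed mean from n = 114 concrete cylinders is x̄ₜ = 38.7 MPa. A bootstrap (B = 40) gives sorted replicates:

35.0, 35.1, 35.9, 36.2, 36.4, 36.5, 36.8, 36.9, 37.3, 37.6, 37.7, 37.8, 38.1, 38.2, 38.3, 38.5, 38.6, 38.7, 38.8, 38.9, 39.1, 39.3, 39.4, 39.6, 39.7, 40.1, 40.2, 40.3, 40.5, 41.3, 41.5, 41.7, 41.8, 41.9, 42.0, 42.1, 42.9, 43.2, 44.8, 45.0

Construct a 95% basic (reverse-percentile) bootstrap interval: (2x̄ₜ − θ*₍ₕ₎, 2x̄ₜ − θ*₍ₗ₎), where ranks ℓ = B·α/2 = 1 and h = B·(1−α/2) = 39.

Percentile endpoints at ranks 1 and 39: θ*₍1₎ = 35.0, θ*₍39₎ = 44.8.
Basic interval reflects these around x̄ₜ:
  lower = 2 × 38.7 − 44.8 = 32.6
  upper = 2 × 38.7 − 35.0 = 42.4

(32.6, 42.4)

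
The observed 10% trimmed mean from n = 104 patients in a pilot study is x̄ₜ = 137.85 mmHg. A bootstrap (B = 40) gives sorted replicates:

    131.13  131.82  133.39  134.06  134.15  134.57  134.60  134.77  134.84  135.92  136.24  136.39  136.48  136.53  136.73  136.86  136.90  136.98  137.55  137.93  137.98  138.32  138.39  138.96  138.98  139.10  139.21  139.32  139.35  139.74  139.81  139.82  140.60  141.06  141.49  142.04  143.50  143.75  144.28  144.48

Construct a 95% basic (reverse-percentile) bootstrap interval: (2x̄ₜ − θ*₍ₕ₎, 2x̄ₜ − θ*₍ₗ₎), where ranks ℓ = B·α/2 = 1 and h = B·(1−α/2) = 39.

(131.42, 144.57)

Percentile endpoints at ranks 1 and 39: θ*₍1₎ = 131.13, θ*₍39₎ = 144.28.
Basic interval reflects these around x̄ₜ:
  lower = 2 × 137.85 − 144.28 = 131.42
  upper = 2 × 137.85 − 131.13 = 144.57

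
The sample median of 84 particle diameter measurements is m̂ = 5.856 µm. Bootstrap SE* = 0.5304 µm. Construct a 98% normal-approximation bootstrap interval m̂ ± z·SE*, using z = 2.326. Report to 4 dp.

(4.6223, 7.0897)

Margin = 2.326 × 0.5304 = 1.23371
Interval: 5.856 ± 1.23371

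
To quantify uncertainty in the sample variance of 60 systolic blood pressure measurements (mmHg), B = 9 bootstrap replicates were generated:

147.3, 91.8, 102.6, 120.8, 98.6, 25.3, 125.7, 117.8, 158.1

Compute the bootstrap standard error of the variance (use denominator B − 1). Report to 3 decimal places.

SE* = 38.436

Bootstrap SE is the standard deviation of the 9 replicate variances.
Mean of replicates: (147.3 + 91.8 + 102.6 + 120.8 + 98.6 + 25.3 + 125.7 + 117.8 + 158.1) / 9 = 988.0000 / 9 = 109.7778
Sum of squared deviations: (+37.5222)² + (−17.9778)² + (−7.1778)² + (+11.0222)² + (−11.1778)² + (−84.4778)² + (+15.9222)² + (+8.0222)² + (+48.3222)² = 11818.4756
Variance = 11818.4756 / 8 = 1477.3094
SE* = √1477.3094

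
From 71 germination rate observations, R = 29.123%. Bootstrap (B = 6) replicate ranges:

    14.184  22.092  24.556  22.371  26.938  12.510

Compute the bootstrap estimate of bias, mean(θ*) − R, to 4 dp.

bias = −8.6812

mean(θ*) = (14.184 + 22.092 + 24.556 + 22.371 + 26.938 + 12.510) / 6 = 20.44183
bias = 20.44183 − 29.123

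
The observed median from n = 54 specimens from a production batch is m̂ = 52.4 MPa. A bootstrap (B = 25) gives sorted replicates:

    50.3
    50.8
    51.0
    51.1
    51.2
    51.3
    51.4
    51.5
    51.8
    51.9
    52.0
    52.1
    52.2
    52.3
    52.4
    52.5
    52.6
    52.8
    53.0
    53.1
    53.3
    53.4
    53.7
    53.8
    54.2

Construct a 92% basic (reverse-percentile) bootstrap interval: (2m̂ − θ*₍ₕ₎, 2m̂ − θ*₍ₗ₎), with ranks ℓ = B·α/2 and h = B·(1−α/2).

Percentile endpoints at ranks 1 and 24: θ*₍1₎ = 50.3, θ*₍24₎ = 53.8.
Basic interval reflects these around m̂:
  lower = 2 × 52.4 − 53.8 = 51.0
  upper = 2 × 52.4 − 50.3 = 54.5

(51.0, 54.5)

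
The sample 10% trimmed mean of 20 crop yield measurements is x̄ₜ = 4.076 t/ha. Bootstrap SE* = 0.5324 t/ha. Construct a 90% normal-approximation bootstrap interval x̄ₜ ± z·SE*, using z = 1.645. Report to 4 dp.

Margin = 1.645 × 0.5324 = 0.87580
Interval: 4.076 ± 0.87580

(3.2002, 4.9518)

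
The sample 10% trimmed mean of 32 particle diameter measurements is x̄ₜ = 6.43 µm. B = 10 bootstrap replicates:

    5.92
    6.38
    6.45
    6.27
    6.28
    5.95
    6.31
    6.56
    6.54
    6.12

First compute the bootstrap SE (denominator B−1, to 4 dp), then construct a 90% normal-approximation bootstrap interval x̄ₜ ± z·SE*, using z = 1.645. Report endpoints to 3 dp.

Mean of replicates = 6.2780; sum of squared deviations = 0.4500; SE* = √(0.4500/9) = 0.2236
Margin = 1.645 × 0.2236 = 0.3678
Interval: 6.43 ± 0.3678

(6.062, 6.798)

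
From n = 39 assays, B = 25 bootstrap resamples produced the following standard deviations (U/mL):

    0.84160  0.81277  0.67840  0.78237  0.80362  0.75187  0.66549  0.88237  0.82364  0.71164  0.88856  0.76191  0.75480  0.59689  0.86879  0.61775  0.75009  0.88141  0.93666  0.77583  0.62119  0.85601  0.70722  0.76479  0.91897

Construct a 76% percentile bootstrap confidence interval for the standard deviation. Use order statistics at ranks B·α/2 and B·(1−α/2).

(0.62119, 0.88237)

Sorted replicates: 0.59689, 0.61775, 0.62119, 0.66549, 0.67840, 0.70722, 0.71164, 0.75009, 0.75187, 0.75480, 0.76191, 0.76479, 0.77583, 0.78237, 0.80362, 0.81277, 0.82364, 0.84160, 0.85601, 0.86879, 0.88141, 0.88237, 0.88856, 0.91897, 0.93666
α = 0.24; lower rank = 25 × 0.120 = 3; upper rank = 25 × 0.880 = 22.
The 3rd smallest replicate is 0.62119; the 22nd is 0.88237.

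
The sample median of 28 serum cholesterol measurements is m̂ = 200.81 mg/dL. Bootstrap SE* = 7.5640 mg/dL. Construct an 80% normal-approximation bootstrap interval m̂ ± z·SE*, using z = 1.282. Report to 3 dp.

(191.113, 210.507)

Margin = 1.282 × 7.5640 = 9.6970
Interval: 200.81 ± 9.6970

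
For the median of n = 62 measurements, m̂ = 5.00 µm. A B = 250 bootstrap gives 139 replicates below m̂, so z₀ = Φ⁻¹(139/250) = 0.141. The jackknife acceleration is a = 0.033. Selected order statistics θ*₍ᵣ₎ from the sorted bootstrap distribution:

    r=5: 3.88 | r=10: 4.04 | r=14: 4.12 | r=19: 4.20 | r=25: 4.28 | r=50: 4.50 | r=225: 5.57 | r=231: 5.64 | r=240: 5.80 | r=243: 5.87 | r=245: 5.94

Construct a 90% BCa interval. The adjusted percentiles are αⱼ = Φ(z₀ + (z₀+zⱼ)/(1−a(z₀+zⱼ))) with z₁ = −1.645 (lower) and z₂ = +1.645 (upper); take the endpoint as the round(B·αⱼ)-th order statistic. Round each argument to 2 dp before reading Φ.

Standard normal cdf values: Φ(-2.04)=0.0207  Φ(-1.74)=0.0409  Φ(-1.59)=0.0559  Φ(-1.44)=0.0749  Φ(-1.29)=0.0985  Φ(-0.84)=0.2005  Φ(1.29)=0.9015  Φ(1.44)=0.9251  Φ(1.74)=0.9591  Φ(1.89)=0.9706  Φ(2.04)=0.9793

Lower: z₀ + z₁ = 0.141 + (-1.645) = -1.504; 1 − a(z₀+z₁) = 1 − (0.033)(-1.504) = 1.0496; argument = 0.141 + (-1.504)/1.0496 = -1.2919 → -1.29.
α₁ = Φ(-1.29) = 0.0985; rank = round(250 × 0.0985) = 25; θ*₍25₎ = 4.28.
Upper: z₀ + z₂ = 1.786; 1 − a(z₀+z₂) = 0.9411; argument = 2.0389 → 2.04; α₂ = 0.9793; rank = 245; θ*₍245₎ = 5.94.

(4.28, 5.94)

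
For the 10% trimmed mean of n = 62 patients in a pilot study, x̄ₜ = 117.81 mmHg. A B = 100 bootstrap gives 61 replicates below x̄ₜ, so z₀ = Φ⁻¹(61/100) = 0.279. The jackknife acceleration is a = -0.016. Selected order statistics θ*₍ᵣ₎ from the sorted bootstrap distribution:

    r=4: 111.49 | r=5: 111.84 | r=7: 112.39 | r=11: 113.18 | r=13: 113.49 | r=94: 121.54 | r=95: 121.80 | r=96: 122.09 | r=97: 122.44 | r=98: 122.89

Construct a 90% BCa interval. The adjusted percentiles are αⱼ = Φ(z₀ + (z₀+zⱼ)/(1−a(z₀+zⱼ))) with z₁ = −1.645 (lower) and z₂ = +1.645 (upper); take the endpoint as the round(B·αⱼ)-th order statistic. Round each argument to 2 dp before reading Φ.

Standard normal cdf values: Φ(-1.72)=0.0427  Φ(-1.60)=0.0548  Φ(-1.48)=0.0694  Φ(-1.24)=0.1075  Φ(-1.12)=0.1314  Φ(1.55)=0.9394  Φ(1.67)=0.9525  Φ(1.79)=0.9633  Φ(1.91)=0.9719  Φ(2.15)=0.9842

(113.49, 122.89)

Lower: z₀ + z₁ = 0.279 + (-1.645) = -1.366; 1 − a(z₀+z₁) = 1 − (-0.016)(-1.366) = 0.9781; argument = 0.279 + (-1.366)/0.9781 = -1.1175 → -1.12.
α₁ = Φ(-1.12) = 0.1314; rank = round(100 × 0.1314) = 13; θ*₍13₎ = 113.49.
Upper: z₀ + z₂ = 1.924; 1 − a(z₀+z₂) = 1.0308; argument = 2.1455 → 2.15; α₂ = 0.9842; rank = 98; θ*₍98₎ = 122.89.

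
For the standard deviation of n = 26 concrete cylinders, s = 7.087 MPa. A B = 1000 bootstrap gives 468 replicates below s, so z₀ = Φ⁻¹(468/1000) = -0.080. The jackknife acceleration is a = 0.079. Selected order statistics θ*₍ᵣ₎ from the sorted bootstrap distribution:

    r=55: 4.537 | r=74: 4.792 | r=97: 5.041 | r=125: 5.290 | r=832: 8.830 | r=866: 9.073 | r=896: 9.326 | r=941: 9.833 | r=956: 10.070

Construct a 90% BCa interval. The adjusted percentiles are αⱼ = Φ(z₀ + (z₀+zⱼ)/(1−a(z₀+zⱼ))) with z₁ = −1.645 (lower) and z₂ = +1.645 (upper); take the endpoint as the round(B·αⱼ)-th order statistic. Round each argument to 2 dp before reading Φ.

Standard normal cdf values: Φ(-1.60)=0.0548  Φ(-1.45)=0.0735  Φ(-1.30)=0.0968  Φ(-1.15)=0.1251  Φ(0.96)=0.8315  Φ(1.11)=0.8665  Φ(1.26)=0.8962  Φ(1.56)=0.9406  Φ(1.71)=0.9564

(4.537, 10.070)

Lower: z₀ + z₁ = -0.080 + (-1.645) = -1.725; 1 − a(z₀+z₁) = 1 − (0.079)(-1.725) = 1.1363; argument = -0.080 + (-1.725)/1.1363 = -1.5981 → -1.60.
α₁ = Φ(-1.60) = 0.0548; rank = round(1000 × 0.0548) = 55; θ*₍55₎ = 4.537.
Upper: z₀ + z₂ = 1.565; 1 − a(z₀+z₂) = 0.8764; argument = 1.7058 → 1.71; α₂ = 0.9564; rank = 956; θ*₍956₎ = 10.070.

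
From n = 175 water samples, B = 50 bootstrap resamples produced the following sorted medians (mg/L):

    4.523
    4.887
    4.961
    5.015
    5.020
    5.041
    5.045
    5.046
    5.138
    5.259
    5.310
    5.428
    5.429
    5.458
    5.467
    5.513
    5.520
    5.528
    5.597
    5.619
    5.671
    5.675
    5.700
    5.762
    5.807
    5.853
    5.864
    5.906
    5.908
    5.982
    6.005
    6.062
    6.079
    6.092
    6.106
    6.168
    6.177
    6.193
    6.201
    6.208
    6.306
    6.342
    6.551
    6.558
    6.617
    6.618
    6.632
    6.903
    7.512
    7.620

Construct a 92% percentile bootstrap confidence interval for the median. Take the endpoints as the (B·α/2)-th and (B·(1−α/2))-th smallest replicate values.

α = 0.08; lower rank = 50 × 0.040 = 2; upper rank = 50 × 0.960 = 48.
The 2nd smallest replicate is 4.887; the 48th is 6.903.

(4.887, 6.903)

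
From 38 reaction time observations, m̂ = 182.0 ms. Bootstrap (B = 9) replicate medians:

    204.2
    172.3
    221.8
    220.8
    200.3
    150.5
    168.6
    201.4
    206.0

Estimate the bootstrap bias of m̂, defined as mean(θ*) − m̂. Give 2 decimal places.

mean(θ*) = (204.2 + 172.3 + 221.8 + 220.8 + 200.3 + 150.5 + 168.6 + 201.4 + 206.0) / 9 = 193.989
bias = 193.989 − 182.0

bias = +11.99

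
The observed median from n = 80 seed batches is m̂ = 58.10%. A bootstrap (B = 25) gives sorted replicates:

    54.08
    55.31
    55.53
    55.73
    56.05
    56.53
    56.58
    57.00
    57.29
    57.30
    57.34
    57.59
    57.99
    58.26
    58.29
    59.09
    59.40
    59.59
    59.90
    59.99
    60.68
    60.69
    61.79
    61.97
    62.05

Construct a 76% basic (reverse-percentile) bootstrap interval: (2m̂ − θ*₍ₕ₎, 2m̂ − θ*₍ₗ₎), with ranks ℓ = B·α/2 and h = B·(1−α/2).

(55.51, 60.67)

Percentile endpoints at ranks 3 and 22: θ*₍3₎ = 55.53, θ*₍22₎ = 60.69.
Basic interval reflects these around m̂:
  lower = 2 × 58.10 − 60.69 = 55.51
  upper = 2 × 58.10 − 55.53 = 60.67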